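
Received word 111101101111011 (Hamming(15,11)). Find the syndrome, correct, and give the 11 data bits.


Syndrome = 0: no error detected

Data: 10111111011 (no errors)


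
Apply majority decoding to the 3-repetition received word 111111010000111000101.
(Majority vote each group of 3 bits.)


Groups: 111, 111, 010, 000, 111, 000, 101
Majority votes: 1100101

1100101


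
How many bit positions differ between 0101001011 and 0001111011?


XOR: 0100110000
Count of 1s: 3

3


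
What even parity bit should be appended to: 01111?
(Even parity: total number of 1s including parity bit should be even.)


Number of 1s in data: 4
Parity bit: 0

0


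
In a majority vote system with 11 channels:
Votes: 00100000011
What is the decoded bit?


Ones: 3 out of 11
Threshold: 6

0 (3/11 voted 1)


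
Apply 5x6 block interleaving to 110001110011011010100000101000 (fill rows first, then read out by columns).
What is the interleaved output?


Matrix:
  110001
  110011
  011010
  100000
  101000
Read columns: 110111110000101000000110011000

110111110000101000000110011000


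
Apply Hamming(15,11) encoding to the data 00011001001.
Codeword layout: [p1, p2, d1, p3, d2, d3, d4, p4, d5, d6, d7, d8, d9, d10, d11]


Parity bits: p1=1, p2=0, p3=1, p4=1

100100111001001


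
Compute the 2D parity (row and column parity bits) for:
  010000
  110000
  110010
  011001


Row parities: 1011
Column parities: 001011

Row P: 1011, Col P: 001011, Corner: 1


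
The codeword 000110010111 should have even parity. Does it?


Number of 1s: 6

Yes, parity is correct (6 ones)


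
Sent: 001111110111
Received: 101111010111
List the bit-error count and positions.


XOR: 100000100000

2 error(s) at position(s): 0, 6


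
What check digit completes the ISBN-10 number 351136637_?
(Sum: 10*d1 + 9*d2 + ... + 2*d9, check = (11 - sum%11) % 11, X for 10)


Weighted sum: 185
185 mod 11 = 9

Check digit: 2


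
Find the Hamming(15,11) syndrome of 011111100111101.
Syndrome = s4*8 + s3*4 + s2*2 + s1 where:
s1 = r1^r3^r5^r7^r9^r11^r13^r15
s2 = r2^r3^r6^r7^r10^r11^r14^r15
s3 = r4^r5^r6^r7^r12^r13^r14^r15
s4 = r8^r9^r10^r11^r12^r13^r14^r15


s1=0, s2=1, s3=1, s4=1

Syndrome = 14 (error at position 14)


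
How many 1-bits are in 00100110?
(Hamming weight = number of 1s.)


Counting 1s in 00100110

3


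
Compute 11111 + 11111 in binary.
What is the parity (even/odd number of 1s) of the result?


11111 = 31
11111 = 31
Sum = 62 = 111110
1s count = 5

odd parity (5 ones in 111110)


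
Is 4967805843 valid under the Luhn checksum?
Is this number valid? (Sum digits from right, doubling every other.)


Luhn sum = 54
54 mod 10 = 4

Invalid (Luhn sum mod 10 = 4)


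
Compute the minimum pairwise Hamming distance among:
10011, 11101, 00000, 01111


Comparing all pairs, minimum distance: 2
Can detect 1 errors, correct 0 errors

2


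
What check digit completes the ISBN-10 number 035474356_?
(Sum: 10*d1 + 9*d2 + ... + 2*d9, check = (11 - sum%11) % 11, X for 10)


Weighted sum: 196
196 mod 11 = 9

Check digit: 2


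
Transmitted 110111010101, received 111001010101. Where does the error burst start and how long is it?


XOR: 001110000000

Burst at position 2, length 3


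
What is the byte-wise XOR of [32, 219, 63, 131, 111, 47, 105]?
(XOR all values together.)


XOR chain: 32 ^ 219 ^ 63 ^ 131 ^ 111 ^ 47 ^ 105 = 110

110


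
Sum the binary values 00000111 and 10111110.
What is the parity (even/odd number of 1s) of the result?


00000111 = 7
10111110 = 190
Sum = 197 = 11000101
1s count = 4

even parity (4 ones in 11000101)


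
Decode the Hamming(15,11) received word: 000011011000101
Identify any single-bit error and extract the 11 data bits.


Syndrome = 0: no error detected

Data: 01101000101 (no errors)


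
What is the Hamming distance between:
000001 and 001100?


XOR: 001101
Count of 1s: 3

3


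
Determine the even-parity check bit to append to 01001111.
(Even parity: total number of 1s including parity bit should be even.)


Number of 1s in data: 5
Parity bit: 1

1


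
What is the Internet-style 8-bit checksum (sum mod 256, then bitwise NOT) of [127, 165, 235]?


Sum = 527 mod 256 = 15
Complement = 240

240


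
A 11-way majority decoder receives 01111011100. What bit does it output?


Ones: 7 out of 11
Threshold: 6

1 (7/11 voted 1)


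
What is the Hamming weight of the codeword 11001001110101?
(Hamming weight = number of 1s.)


Counting 1s in 11001001110101

8


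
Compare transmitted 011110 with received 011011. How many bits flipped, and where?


XOR: 000101

2 error(s) at position(s): 3, 5


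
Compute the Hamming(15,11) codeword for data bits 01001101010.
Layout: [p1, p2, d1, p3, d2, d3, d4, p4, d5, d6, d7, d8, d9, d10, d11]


Parity bits: p1=0, p2=0, p3=1, p4=0

000110001101010


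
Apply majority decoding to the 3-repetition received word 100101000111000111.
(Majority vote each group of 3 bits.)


Groups: 100, 101, 000, 111, 000, 111
Majority votes: 010101

010101


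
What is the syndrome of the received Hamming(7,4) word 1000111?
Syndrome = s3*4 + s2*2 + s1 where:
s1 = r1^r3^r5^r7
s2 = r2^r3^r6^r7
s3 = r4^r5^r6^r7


s1=1, s2=0, s3=1

Syndrome = 5 (error at position 5)


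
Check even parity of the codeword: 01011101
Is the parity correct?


Number of 1s: 5

No, parity error (5 ones)


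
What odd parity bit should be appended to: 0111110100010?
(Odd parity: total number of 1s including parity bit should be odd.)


Number of 1s in data: 7
Parity bit: 0

0


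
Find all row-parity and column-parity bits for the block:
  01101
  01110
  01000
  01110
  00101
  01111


Row parities: 111100
Column parities: 01111

Row P: 111100, Col P: 01111, Corner: 0


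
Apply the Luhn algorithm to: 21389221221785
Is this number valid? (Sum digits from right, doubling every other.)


Luhn sum = 62
62 mod 10 = 2

Invalid (Luhn sum mod 10 = 2)


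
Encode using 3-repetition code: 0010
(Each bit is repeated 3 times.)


Each bit -> 3 copies

000000111000


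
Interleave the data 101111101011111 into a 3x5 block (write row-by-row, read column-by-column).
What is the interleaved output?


Matrix:
  10111
  11010
  11111
Read columns: 111011101111101

111011101111101


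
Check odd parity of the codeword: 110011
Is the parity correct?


Number of 1s: 4

No, parity error (4 ones)


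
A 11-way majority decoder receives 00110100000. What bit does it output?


Ones: 3 out of 11
Threshold: 6

0 (3/11 voted 1)


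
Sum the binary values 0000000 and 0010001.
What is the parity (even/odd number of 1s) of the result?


0000000 = 0
0010001 = 17
Sum = 17 = 10001
1s count = 2

even parity (2 ones in 10001)


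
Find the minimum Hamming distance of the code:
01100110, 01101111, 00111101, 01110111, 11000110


Comparing all pairs, minimum distance: 2
Can detect 1 errors, correct 0 errors

2


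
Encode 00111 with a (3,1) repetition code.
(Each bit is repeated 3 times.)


Each bit -> 3 copies

000000111111111


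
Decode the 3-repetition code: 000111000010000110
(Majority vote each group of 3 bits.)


Groups: 000, 111, 000, 010, 000, 110
Majority votes: 010001

010001


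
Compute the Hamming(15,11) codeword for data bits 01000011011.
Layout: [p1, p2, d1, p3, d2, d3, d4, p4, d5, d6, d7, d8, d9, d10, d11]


Parity bits: p1=1, p2=1, p3=0, p4=0

110010000011011


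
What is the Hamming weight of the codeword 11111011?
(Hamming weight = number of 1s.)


Counting 1s in 11111011

7


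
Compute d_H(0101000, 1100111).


XOR: 1001111
Count of 1s: 5

5


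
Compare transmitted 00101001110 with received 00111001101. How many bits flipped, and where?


XOR: 00010000011

3 error(s) at position(s): 3, 9, 10


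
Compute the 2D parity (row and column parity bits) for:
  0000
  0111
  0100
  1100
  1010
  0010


Row parities: 011001
Column parities: 0111

Row P: 011001, Col P: 0111, Corner: 1


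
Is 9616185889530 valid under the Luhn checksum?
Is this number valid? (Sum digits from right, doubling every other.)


Luhn sum = 64
64 mod 10 = 4

Invalid (Luhn sum mod 10 = 4)


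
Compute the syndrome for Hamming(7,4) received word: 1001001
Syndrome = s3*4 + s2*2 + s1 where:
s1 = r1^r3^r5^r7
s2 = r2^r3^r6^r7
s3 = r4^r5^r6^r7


s1=0, s2=1, s3=0

Syndrome = 2 (error at position 2)


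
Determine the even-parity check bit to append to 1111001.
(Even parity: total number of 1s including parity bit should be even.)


Number of 1s in data: 5
Parity bit: 1

1


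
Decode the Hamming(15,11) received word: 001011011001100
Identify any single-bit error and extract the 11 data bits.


Syndrome = 0: no error detected

Data: 11101001100 (no errors)


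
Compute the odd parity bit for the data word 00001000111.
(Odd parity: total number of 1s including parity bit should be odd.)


Number of 1s in data: 4
Parity bit: 1

1


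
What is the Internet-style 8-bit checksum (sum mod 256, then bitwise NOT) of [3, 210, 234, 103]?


Sum = 550 mod 256 = 38
Complement = 217

217


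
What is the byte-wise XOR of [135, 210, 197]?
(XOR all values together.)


XOR chain: 135 ^ 210 ^ 197 = 144

144


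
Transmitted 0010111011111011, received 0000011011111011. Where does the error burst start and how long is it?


XOR: 0010100000000000

Burst at position 2, length 3


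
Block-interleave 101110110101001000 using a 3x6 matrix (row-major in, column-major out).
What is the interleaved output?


Matrix:
  101110
  110101
  001000
Read columns: 110010101110100010

110010101110100010


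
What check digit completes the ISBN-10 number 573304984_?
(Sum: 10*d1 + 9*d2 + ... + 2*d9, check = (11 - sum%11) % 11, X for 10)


Weighted sum: 246
246 mod 11 = 4

Check digit: 7


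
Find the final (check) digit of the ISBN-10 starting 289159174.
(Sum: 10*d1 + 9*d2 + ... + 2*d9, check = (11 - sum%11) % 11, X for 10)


Weighted sum: 279
279 mod 11 = 4

Check digit: 7


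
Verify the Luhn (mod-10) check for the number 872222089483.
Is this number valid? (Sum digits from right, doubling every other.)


Luhn sum = 57
57 mod 10 = 7

Invalid (Luhn sum mod 10 = 7)


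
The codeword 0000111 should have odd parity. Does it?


Number of 1s: 3

Yes, parity is correct (3 ones)


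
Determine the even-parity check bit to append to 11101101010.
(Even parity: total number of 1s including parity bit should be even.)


Number of 1s in data: 7
Parity bit: 1

1


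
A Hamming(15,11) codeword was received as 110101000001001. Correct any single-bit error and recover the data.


Syndrome = 2: error at position 2

Data: 00100001001 (corrected bit 2)


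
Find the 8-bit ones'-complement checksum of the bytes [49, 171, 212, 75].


Sum = 507 mod 256 = 251
Complement = 4

4


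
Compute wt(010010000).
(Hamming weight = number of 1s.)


Counting 1s in 010010000

2


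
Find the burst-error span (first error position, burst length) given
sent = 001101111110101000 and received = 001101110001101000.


XOR: 000000001111000000

Burst at position 8, length 4


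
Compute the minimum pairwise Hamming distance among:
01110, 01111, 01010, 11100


Comparing all pairs, minimum distance: 1
Can detect 0 errors, correct 0 errors

1


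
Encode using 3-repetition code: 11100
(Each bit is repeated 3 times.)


Each bit -> 3 copies

111111111000000


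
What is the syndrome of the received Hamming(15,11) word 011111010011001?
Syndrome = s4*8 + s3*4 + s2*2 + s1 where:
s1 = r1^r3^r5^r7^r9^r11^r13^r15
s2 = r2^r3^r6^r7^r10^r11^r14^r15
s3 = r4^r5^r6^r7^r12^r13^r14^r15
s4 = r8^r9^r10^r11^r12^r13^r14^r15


s1=0, s2=1, s3=1, s4=0

Syndrome = 6 (error at position 6)


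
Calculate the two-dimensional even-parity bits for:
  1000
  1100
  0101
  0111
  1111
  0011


Row parities: 100100
Column parities: 1010

Row P: 100100, Col P: 1010, Corner: 0


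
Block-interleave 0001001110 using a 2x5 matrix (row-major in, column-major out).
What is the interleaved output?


Matrix:
  00010
  01110
Read columns: 0001011100

0001011100


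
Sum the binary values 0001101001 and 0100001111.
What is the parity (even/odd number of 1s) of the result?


0001101001 = 105
0100001111 = 271
Sum = 376 = 101111000
1s count = 5

odd parity (5 ones in 101111000)


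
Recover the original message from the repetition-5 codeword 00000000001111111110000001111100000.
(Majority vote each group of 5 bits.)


Groups: 00000, 00000, 11111, 11110, 00000, 11111, 00000
Majority votes: 0011010

0011010


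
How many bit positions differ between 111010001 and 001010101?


XOR: 110000100
Count of 1s: 3

3


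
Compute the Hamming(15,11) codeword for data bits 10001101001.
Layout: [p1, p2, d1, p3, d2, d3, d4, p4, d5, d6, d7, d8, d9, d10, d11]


Parity bits: p1=1, p2=1, p3=0, p4=0

111000001101001


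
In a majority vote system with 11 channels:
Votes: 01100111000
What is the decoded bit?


Ones: 5 out of 11
Threshold: 6

0 (5/11 voted 1)


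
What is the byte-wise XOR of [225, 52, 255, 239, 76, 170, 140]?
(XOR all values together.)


XOR chain: 225 ^ 52 ^ 255 ^ 239 ^ 76 ^ 170 ^ 140 = 175

175


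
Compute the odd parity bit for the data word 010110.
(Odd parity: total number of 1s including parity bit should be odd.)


Number of 1s in data: 3
Parity bit: 0

0


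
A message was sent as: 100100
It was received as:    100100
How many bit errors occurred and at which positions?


XOR: 000000

0 errors (received matches sent)


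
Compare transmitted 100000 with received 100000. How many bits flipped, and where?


XOR: 000000

0 errors (received matches sent)


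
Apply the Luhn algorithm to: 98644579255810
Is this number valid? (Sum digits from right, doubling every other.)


Luhn sum = 71
71 mod 10 = 1

Invalid (Luhn sum mod 10 = 1)


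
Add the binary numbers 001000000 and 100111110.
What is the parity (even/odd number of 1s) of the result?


001000000 = 64
100111110 = 318
Sum = 382 = 101111110
1s count = 7

odd parity (7 ones in 101111110)


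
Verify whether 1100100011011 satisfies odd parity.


Number of 1s: 7

Yes, parity is correct (7 ones)


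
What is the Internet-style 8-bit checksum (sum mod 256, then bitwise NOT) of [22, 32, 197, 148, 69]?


Sum = 468 mod 256 = 212
Complement = 43

43


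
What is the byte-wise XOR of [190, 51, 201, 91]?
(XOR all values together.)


XOR chain: 190 ^ 51 ^ 201 ^ 91 = 31

31


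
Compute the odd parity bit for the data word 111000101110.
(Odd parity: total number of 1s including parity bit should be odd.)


Number of 1s in data: 7
Parity bit: 0

0


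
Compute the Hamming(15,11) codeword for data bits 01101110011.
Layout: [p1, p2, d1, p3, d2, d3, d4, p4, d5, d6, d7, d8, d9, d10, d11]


Parity bits: p1=0, p2=1, p3=0, p4=1

010011011110011


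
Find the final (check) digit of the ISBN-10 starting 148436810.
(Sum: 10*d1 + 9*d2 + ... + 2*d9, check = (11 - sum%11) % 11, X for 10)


Weighted sum: 221
221 mod 11 = 1

Check digit: X


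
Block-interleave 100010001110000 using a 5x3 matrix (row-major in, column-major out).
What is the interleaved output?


Matrix:
  100
  010
  001
  110
  000
Read columns: 100100101000100

100100101000100


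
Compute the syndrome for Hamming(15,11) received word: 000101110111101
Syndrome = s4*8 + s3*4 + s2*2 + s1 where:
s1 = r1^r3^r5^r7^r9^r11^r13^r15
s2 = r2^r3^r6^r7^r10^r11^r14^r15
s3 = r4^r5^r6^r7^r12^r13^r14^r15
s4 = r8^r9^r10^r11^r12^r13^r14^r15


s1=0, s2=1, s3=0, s4=0

Syndrome = 2 (error at position 2)


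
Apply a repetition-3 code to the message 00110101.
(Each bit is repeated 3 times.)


Each bit -> 3 copies

000000111111000111000111


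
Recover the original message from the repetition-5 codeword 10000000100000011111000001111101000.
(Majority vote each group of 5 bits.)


Groups: 10000, 00010, 00000, 11111, 00000, 11111, 01000
Majority votes: 0001010

0001010


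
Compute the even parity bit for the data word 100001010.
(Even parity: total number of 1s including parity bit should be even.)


Number of 1s in data: 3
Parity bit: 1

1


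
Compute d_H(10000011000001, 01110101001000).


XOR: 11110110001001
Count of 1s: 8

8


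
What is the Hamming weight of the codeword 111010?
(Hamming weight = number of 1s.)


Counting 1s in 111010

4


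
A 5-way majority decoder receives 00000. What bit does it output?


Ones: 0 out of 5
Threshold: 3

0 (0/5 voted 1)


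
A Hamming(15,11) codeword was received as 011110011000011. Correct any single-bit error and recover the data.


Syndrome = 0: no error detected

Data: 11001000011 (no errors)


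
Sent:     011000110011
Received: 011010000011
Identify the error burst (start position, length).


XOR: 000010110000

Burst at position 4, length 4


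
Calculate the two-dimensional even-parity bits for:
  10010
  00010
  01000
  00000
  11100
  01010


Row parities: 011010
Column parities: 01110

Row P: 011010, Col P: 01110, Corner: 1


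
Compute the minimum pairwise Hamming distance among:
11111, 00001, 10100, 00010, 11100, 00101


Comparing all pairs, minimum distance: 1
Can detect 0 errors, correct 0 errors

1


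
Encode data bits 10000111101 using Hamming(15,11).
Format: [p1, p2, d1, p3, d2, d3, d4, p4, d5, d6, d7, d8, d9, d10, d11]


Parity bits: p1=0, p2=0, p3=1, p4=1

001100010111101


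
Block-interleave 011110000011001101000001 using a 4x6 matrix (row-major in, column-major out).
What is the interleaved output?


Matrix:
  011110
  000011
  001101
  000001
Read columns: 000010001010101011000111

000010001010101011000111


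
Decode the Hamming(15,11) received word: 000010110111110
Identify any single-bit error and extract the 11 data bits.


Syndrome = 4: error at position 4

Data: 01010111110 (corrected bit 4)


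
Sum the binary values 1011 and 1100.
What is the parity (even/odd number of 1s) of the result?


1011 = 11
1100 = 12
Sum = 23 = 10111
1s count = 4

even parity (4 ones in 10111)


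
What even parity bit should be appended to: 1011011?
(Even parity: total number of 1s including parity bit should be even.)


Number of 1s in data: 5
Parity bit: 1

1


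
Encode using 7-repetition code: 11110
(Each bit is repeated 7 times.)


Each bit -> 7 copies

11111111111111111111111111110000000


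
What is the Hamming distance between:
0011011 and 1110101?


XOR: 1101110
Count of 1s: 5

5


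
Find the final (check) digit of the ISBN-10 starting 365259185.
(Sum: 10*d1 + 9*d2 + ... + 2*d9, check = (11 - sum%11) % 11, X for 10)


Weighted sum: 251
251 mod 11 = 9

Check digit: 2


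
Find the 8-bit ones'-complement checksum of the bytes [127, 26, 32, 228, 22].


Sum = 435 mod 256 = 179
Complement = 76

76


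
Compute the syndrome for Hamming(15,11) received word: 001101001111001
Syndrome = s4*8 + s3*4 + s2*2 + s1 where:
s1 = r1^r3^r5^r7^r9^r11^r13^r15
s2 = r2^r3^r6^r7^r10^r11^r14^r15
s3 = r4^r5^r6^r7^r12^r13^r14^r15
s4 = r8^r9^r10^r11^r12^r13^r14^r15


s1=0, s2=1, s3=0, s4=1

Syndrome = 10 (error at position 10)


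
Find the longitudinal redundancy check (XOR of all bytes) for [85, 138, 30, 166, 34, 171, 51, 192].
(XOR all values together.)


XOR chain: 85 ^ 138 ^ 30 ^ 166 ^ 34 ^ 171 ^ 51 ^ 192 = 29

29


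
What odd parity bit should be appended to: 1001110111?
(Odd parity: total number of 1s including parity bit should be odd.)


Number of 1s in data: 7
Parity bit: 0

0


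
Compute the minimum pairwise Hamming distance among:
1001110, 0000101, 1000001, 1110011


Comparing all pairs, minimum distance: 2
Can detect 1 errors, correct 0 errors

2


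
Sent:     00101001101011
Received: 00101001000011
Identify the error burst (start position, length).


XOR: 00000000101000

Burst at position 8, length 3


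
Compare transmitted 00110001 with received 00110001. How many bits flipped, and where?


XOR: 00000000

0 errors (received matches sent)


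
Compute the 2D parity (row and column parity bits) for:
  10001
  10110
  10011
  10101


Row parities: 0111
Column parities: 00001

Row P: 0111, Col P: 00001, Corner: 1


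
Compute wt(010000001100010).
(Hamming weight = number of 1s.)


Counting 1s in 010000001100010

4


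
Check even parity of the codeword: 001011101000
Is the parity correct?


Number of 1s: 5

No, parity error (5 ones)


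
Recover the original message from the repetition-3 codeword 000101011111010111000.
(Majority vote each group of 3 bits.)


Groups: 000, 101, 011, 111, 010, 111, 000
Majority votes: 0111010

0111010


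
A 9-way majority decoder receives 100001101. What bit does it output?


Ones: 4 out of 9
Threshold: 5

0 (4/9 voted 1)


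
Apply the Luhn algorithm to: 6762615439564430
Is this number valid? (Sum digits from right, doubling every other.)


Luhn sum = 64
64 mod 10 = 4

Invalid (Luhn sum mod 10 = 4)


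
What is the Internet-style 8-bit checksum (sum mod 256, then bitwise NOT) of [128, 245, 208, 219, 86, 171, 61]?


Sum = 1118 mod 256 = 94
Complement = 161

161


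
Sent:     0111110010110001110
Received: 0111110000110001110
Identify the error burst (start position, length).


XOR: 0000000010000000000

Burst at position 8, length 1


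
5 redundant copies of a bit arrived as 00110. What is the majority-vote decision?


Ones: 2 out of 5
Threshold: 3

0 (2/5 voted 1)


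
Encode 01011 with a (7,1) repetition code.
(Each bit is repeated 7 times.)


Each bit -> 7 copies

00000001111111000000011111111111111


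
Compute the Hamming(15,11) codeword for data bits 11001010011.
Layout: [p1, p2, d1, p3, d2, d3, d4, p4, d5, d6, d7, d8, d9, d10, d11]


Parity bits: p1=1, p2=0, p3=1, p4=0

101110001010011


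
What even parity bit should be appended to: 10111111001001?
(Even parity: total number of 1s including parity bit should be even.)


Number of 1s in data: 9
Parity bit: 1

1


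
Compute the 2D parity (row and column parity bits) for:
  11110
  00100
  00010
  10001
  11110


Row parities: 01100
Column parities: 10111

Row P: 01100, Col P: 10111, Corner: 0


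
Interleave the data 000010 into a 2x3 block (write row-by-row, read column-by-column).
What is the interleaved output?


Matrix:
  000
  010
Read columns: 000100

000100


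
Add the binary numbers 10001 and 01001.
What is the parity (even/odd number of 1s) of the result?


10001 = 17
01001 = 9
Sum = 26 = 11010
1s count = 3

odd parity (3 ones in 11010)


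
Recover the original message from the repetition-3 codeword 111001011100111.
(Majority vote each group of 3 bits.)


Groups: 111, 001, 011, 100, 111
Majority votes: 10101

10101


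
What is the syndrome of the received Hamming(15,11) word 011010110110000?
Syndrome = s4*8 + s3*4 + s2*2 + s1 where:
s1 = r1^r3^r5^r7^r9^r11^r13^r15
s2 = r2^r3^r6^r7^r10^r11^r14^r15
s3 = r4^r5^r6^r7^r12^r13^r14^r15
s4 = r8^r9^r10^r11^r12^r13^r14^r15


s1=0, s2=1, s3=0, s4=1

Syndrome = 10 (error at position 10)


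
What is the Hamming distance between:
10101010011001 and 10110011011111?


XOR: 00011001000110
Count of 1s: 5

5


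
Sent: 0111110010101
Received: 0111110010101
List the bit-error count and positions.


XOR: 0000000000000

0 errors (received matches sent)


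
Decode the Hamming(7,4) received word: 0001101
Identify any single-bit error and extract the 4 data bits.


Syndrome = 6: error at position 6

Data: 0111 (corrected bit 6)


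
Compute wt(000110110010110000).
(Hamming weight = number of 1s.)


Counting 1s in 000110110010110000

7


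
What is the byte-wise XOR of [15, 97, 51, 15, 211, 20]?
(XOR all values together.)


XOR chain: 15 ^ 97 ^ 51 ^ 15 ^ 211 ^ 20 = 149

149


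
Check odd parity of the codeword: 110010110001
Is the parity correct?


Number of 1s: 6

No, parity error (6 ones)


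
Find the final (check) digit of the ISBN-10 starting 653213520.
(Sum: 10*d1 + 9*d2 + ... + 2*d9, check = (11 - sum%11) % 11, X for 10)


Weighted sum: 190
190 mod 11 = 3

Check digit: 8


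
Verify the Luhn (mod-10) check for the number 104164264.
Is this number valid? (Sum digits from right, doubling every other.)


Luhn sum = 30
30 mod 10 = 0

Valid (Luhn sum mod 10 = 0)


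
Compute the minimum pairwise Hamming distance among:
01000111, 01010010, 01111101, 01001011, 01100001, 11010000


Comparing all pairs, minimum distance: 2
Can detect 1 errors, correct 0 errors

2


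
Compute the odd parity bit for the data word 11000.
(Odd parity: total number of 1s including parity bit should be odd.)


Number of 1s in data: 2
Parity bit: 1

1


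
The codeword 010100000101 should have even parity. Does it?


Number of 1s: 4

Yes, parity is correct (4 ones)


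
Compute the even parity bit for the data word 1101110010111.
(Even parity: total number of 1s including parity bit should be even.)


Number of 1s in data: 9
Parity bit: 1

1


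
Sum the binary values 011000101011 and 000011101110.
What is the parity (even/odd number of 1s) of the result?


011000101011 = 1579
000011101110 = 238
Sum = 1817 = 11100011001
1s count = 6

even parity (6 ones in 11100011001)


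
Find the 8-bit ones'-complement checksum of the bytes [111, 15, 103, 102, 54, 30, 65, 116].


Sum = 596 mod 256 = 84
Complement = 171

171


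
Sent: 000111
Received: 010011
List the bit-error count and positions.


XOR: 010100

2 error(s) at position(s): 1, 3


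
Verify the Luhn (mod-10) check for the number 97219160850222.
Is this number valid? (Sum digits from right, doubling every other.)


Luhn sum = 54
54 mod 10 = 4

Invalid (Luhn sum mod 10 = 4)


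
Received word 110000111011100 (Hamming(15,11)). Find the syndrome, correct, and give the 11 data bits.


Syndrome = 15: error at position 15

Data: 00011011101 (corrected bit 15)


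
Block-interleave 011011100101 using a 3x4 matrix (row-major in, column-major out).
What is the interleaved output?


Matrix:
  0110
  1110
  0101
Read columns: 010111110001

010111110001


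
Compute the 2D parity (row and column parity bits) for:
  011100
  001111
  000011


Row parities: 100
Column parities: 010000

Row P: 100, Col P: 010000, Corner: 1


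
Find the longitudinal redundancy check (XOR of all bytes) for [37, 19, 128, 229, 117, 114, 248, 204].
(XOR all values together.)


XOR chain: 37 ^ 19 ^ 128 ^ 229 ^ 117 ^ 114 ^ 248 ^ 204 = 96

96


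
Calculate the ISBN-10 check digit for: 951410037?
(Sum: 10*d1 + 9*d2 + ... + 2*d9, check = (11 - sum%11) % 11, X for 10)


Weighted sum: 200
200 mod 11 = 2

Check digit: 9


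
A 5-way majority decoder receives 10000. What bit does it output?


Ones: 1 out of 5
Threshold: 3

0 (1/5 voted 1)


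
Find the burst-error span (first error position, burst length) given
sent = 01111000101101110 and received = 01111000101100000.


XOR: 00000000000001110

Burst at position 13, length 3


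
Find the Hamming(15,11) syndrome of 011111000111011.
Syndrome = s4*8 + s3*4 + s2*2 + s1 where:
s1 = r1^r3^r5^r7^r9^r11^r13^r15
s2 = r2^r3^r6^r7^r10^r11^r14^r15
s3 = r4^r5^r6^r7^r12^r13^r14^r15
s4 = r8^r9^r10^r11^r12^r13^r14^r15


s1=0, s2=1, s3=0, s4=1

Syndrome = 10 (error at position 10)


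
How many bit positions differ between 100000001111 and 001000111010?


XOR: 101000110101
Count of 1s: 6

6


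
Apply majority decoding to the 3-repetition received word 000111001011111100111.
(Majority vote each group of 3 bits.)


Groups: 000, 111, 001, 011, 111, 100, 111
Majority votes: 0101101

0101101


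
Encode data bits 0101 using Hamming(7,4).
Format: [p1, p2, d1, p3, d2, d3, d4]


Parity bits: p1=0, p2=1, p3=0

0100101


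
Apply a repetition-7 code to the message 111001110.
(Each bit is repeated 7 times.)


Each bit -> 7 copies

111111111111111111111000000000000001111111111111111111110000000


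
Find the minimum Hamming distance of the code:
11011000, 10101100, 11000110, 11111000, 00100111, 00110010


Comparing all pairs, minimum distance: 1
Can detect 0 errors, correct 0 errors

1


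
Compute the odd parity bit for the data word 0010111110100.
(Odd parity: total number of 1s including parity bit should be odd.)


Number of 1s in data: 7
Parity bit: 0

0


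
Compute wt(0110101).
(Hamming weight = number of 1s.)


Counting 1s in 0110101

4


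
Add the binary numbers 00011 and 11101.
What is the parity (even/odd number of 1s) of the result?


00011 = 3
11101 = 29
Sum = 32 = 100000
1s count = 1

odd parity (1 ones in 100000)


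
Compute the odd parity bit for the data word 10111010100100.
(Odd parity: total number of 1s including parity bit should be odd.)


Number of 1s in data: 7
Parity bit: 0

0


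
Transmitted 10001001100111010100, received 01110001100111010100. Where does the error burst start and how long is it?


XOR: 11111000000000000000

Burst at position 0, length 5


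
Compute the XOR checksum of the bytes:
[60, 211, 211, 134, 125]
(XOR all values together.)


XOR chain: 60 ^ 211 ^ 211 ^ 134 ^ 125 = 199

199


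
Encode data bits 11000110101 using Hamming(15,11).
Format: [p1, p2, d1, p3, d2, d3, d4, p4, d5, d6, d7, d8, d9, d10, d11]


Parity bits: p1=1, p2=0, p3=1, p4=0

101110000110101


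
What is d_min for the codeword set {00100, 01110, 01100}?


Comparing all pairs, minimum distance: 1
Can detect 0 errors, correct 0 errors

1


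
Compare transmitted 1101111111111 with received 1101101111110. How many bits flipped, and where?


XOR: 0000010000001

2 error(s) at position(s): 5, 12


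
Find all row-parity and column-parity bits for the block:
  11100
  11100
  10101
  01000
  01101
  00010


Row parities: 111111
Column parities: 10010

Row P: 111111, Col P: 10010, Corner: 0


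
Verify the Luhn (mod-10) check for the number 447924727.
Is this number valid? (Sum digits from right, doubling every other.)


Luhn sum = 56
56 mod 10 = 6

Invalid (Luhn sum mod 10 = 6)


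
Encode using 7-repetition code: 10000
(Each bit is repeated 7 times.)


Each bit -> 7 copies

11111110000000000000000000000000000


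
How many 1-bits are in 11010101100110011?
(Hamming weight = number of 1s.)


Counting 1s in 11010101100110011

10


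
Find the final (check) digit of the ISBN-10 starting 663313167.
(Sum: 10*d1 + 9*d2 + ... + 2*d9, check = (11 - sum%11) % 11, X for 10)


Weighted sum: 216
216 mod 11 = 7

Check digit: 4


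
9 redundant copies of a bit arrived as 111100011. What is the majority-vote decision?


Ones: 6 out of 9
Threshold: 5

1 (6/9 voted 1)


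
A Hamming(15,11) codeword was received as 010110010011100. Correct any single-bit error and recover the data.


Syndrome = 1: error at position 1

Data: 01000011100 (corrected bit 1)


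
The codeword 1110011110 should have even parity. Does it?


Number of 1s: 7

No, parity error (7 ones)


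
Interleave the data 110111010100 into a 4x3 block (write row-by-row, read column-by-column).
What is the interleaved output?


Matrix:
  110
  111
  010
  100
Read columns: 110111100100

110111100100


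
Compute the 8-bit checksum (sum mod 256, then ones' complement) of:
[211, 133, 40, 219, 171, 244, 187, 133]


Sum = 1338 mod 256 = 58
Complement = 197

197


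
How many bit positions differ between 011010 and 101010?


XOR: 110000
Count of 1s: 2

2


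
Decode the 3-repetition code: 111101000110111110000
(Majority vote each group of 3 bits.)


Groups: 111, 101, 000, 110, 111, 110, 000
Majority votes: 1101110

1101110


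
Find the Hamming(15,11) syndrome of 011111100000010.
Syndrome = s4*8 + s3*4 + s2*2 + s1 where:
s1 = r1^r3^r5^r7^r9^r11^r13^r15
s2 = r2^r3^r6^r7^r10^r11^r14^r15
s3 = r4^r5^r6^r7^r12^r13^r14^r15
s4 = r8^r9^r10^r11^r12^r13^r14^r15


s1=1, s2=1, s3=1, s4=1

Syndrome = 15 (error at position 15)


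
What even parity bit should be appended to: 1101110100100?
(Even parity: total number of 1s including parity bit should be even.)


Number of 1s in data: 7
Parity bit: 1

1


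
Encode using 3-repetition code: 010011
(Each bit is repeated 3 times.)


Each bit -> 3 copies

000111000000111111


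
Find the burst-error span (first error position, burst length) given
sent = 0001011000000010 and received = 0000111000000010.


XOR: 0001100000000000

Burst at position 3, length 2


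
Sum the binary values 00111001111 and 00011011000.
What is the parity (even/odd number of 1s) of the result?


00111001111 = 463
00011011000 = 216
Sum = 679 = 1010100111
1s count = 6

even parity (6 ones in 1010100111)


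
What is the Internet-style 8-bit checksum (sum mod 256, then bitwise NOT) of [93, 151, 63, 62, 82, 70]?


Sum = 521 mod 256 = 9
Complement = 246

246


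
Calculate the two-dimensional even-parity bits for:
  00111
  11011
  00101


Row parities: 100
Column parities: 11001

Row P: 100, Col P: 11001, Corner: 1


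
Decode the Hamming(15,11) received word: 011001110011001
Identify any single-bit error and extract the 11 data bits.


Syndrome = 0: no error detected

Data: 10110011001 (no errors)


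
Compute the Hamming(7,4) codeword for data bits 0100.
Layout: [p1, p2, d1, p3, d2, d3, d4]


Parity bits: p1=1, p2=0, p3=1

1001100


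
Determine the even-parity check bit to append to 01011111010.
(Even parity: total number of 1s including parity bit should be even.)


Number of 1s in data: 7
Parity bit: 1

1


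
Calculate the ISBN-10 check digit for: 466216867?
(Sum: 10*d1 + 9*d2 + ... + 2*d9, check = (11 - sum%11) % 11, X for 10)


Weighted sum: 256
256 mod 11 = 3

Check digit: 8


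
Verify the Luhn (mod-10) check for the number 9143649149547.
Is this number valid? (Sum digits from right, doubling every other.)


Luhn sum = 79
79 mod 10 = 9

Invalid (Luhn sum mod 10 = 9)


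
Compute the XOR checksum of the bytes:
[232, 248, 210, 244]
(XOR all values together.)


XOR chain: 232 ^ 248 ^ 210 ^ 244 = 54

54


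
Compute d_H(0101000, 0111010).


XOR: 0010010
Count of 1s: 2

2


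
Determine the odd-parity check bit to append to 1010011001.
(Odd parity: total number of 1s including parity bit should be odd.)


Number of 1s in data: 5
Parity bit: 0

0


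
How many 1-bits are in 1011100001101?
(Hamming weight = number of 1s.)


Counting 1s in 1011100001101

7


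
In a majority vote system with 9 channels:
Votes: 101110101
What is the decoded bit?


Ones: 6 out of 9
Threshold: 5

1 (6/9 voted 1)


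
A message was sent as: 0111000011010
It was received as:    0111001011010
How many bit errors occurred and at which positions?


XOR: 0000001000000

1 error(s) at position(s): 6


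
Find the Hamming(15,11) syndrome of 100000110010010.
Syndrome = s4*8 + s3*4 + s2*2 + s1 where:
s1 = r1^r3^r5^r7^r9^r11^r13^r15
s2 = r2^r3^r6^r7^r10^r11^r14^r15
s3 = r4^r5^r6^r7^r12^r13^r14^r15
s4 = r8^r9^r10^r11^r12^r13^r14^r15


s1=1, s2=1, s3=0, s4=1

Syndrome = 11 (error at position 11)


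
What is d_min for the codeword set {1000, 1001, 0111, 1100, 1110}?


Comparing all pairs, minimum distance: 1
Can detect 0 errors, correct 0 errors

1


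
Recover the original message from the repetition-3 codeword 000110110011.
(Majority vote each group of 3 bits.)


Groups: 000, 110, 110, 011
Majority votes: 0111

0111


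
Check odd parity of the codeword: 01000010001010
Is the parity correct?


Number of 1s: 4

No, parity error (4 ones)


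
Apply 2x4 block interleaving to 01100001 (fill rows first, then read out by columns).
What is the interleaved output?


Matrix:
  0110
  0001
Read columns: 00101001

00101001


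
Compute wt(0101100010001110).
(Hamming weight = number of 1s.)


Counting 1s in 0101100010001110

7


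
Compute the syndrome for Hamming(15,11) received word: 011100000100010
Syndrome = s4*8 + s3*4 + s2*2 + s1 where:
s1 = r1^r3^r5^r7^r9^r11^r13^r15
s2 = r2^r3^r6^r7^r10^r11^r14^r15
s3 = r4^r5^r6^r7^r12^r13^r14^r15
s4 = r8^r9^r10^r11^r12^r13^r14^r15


s1=1, s2=0, s3=0, s4=0

Syndrome = 1 (error at position 1)


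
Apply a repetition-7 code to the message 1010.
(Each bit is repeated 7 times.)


Each bit -> 7 copies

1111111000000011111110000000


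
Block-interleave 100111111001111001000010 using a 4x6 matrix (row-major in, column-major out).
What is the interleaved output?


Matrix:
  100111
  111001
  111001
  000010
Read columns: 111001100110100010011110

111001100110100010011110


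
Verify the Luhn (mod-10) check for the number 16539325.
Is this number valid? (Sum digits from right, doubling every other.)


Luhn sum = 33
33 mod 10 = 3

Invalid (Luhn sum mod 10 = 3)


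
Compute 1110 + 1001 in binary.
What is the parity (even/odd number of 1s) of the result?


1110 = 14
1001 = 9
Sum = 23 = 10111
1s count = 4

even parity (4 ones in 10111)


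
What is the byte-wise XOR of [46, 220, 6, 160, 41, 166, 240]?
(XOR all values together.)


XOR chain: 46 ^ 220 ^ 6 ^ 160 ^ 41 ^ 166 ^ 240 = 43

43


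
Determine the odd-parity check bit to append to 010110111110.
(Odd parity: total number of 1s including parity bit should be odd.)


Number of 1s in data: 8
Parity bit: 1

1


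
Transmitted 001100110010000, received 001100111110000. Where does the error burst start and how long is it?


XOR: 000000001100000

Burst at position 8, length 2


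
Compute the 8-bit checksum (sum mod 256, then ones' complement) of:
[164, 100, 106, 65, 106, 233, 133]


Sum = 907 mod 256 = 139
Complement = 116

116


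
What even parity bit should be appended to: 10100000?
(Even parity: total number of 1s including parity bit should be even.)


Number of 1s in data: 2
Parity bit: 0

0


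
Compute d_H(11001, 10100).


XOR: 01101
Count of 1s: 3

3


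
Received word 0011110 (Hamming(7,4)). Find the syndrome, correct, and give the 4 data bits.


Syndrome = 4: error at position 4

Data: 1110 (corrected bit 4)


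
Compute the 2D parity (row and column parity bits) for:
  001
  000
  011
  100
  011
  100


Row parities: 100101
Column parities: 001

Row P: 100101, Col P: 001, Corner: 1


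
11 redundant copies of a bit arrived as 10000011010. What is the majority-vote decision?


Ones: 4 out of 11
Threshold: 6

0 (4/11 voted 1)


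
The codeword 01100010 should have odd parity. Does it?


Number of 1s: 3

Yes, parity is correct (3 ones)


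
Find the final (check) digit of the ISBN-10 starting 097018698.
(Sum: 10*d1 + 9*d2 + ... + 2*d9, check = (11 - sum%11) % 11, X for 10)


Weighted sum: 250
250 mod 11 = 8

Check digit: 3


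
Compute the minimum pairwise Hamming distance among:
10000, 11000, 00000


Comparing all pairs, minimum distance: 1
Can detect 0 errors, correct 0 errors

1


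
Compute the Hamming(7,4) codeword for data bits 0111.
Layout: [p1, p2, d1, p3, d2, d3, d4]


Parity bits: p1=0, p2=0, p3=1

0001111


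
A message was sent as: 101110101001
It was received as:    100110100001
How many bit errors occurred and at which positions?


XOR: 001000001000

2 error(s) at position(s): 2, 8


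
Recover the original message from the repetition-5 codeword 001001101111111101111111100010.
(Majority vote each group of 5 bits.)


Groups: 00100, 11011, 11111, 10111, 11111, 00010
Majority votes: 011110

011110
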